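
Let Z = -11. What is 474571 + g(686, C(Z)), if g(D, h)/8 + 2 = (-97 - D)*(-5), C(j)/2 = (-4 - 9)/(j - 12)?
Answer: 505875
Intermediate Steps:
C(j) = -26/(-12 + j) (C(j) = 2*((-4 - 9)/(j - 12)) = 2*(-13/(-12 + j)) = -26/(-12 + j))
g(D, h) = 3864 + 40*D (g(D, h) = -16 + 8*((-97 - D)*(-5)) = -16 + 8*(485 + 5*D) = -16 + (3880 + 40*D) = 3864 + 40*D)
474571 + g(686, C(Z)) = 474571 + (3864 + 40*686) = 474571 + (3864 + 27440) = 474571 + 31304 = 505875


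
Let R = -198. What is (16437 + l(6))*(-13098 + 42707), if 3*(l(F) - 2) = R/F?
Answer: 486416652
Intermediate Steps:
l(F) = 2 - 66/F (l(F) = 2 + (-198/F)/3 = 2 - 66/F)
(16437 + l(6))*(-13098 + 42707) = (16437 + (2 - 66/6))*(-13098 + 42707) = (16437 + (2 - 66*⅙))*29609 = (16437 + (2 - 11))*29609 = (16437 - 9)*29609 = 16428*29609 = 486416652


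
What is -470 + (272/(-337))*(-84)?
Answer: -135542/337 ≈ -402.20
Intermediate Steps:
-470 + (272/(-337))*(-84) = -470 + (272*(-1/337))*(-84) = -470 - 272/337*(-84) = -470 + 22848/337 = -135542/337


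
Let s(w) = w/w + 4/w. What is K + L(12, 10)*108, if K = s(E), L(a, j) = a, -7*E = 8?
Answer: 2587/2 ≈ 1293.5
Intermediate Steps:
E = -8/7 (E = -⅐*8 = -8/7 ≈ -1.1429)
s(w) = 1 + 4/w
K = -5/2 (K = (4 - 8/7)/(-8/7) = -7/8*20/7 = -5/2 ≈ -2.5000)
K + L(12, 10)*108 = -5/2 + 12*108 = -5/2 + 1296 = 2587/2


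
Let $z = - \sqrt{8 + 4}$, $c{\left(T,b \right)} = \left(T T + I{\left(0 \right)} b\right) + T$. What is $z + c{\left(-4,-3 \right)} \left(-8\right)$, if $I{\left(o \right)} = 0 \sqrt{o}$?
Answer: $-96 - 2 \sqrt{3} \approx -99.464$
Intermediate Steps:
$I{\left(o \right)} = 0$
$c{\left(T,b \right)} = T + T^{2}$ ($c{\left(T,b \right)} = \left(T T + 0 b\right) + T = \left(T^{2} + 0\right) + T = T^{2} + T = T + T^{2}$)
$z = - 2 \sqrt{3}$ ($z = - \sqrt{12} = - 2 \sqrt{3} \approx -3.4641$)
$z + c{\left(-4,-3 \right)} \left(-8\right) = - 2 \sqrt{3} + - 4 \left(1 - 4\right) \left(-8\right) = - 2 \sqrt{3} + \left(-4\right) \left(-3\right) \left(-8\right) = - 2 \sqrt{3} + 12 \left(-8\right) = - 2 \sqrt{3} - 96 = -96 - 2 \sqrt{3}$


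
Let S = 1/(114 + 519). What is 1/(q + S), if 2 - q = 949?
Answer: -633/599450 ≈ -0.0010560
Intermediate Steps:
q = -947 (q = 2 - 1*949 = 2 - 949 = -947)
S = 1/633 ≈ 0.0015798
1/(q + S) = 1/(-947 + 1/633) = 1/(-599450/633) = -633/599450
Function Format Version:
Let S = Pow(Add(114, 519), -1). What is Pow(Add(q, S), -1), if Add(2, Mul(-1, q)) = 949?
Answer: Rational(-633, 599450) ≈ -0.0010560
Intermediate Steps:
q = -947 (q = Add(2, Mul(-1, 949)) = Add(2, -949) = -947)
S = Rational(1, 633) (S = Pow(633, -1) = Rational(1, 633) ≈ 0.0015798)
Pow(Add(q, S), -1) = Pow(Add(-947, Rational(1, 633)), -1) = Pow(Rational(-599450, 633), -1) = Rational(-633, 599450)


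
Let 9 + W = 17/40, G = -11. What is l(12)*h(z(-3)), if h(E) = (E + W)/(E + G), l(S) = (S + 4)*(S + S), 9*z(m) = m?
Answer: 25656/85 ≈ 301.84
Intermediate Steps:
z(m) = m/9
W = -343/40 (W = -9 + 17/40 = -343/40 ≈ -8.5750)
l(S) = 2*S*(4 + S) (l(S) = (4 + S)*(2*S) = 2*S*(4 + S))
h(E) = (-343/40 + E)/(-11 + E) (h(E) = (E - 343/40)/(E - 11) = (-343/40 + E)/(-11 + E))
l(12)*h(z(-3)) = (2*12*(4 + 12))*((-343/40 + (⅑)*(-3))/(-11 + (⅑)*(-3))) = (2*12*16)*((-343/40 - ⅓)/(-11 - ⅓)) = 384*(-1069/120/(-34/3)) = 384*(-3/34*(-1069/120)) = 384*(1069/1360) = 25656/85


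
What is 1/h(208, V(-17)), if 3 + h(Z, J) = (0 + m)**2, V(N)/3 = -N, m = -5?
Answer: 1/22 ≈ 0.045455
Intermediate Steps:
V(N) = -3*N (V(N) = 3*(-N) = -3*N)
h(Z, J) = 22 (h(Z, J) = -3 + (0 - 5)**2 = -3 + (-5)**2 = -3 + 25 = 22)
1/h(208, V(-17)) = 1/22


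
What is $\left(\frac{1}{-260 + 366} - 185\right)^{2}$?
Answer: $\frac{384512881}{11236} \approx 34222.0$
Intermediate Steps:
$\left(\frac{1}{-260 + 366} - 185\right)^{2} = \left(\frac{1}{106} - 185\right)^{2} = \left(- \frac{19609}{106}\right)^{2} = \frac{384512881}{11236}$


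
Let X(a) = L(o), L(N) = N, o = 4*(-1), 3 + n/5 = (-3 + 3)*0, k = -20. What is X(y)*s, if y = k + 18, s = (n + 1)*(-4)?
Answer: -224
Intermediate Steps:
n = -15 (n = -15 + 5*((-3 + 3)*0) = -15 + 5*(0*0) = -15 + 5*0 = -15 + 0 = -15)
o = -4
s = 56 (s = (-15 + 1)*(-4) = -14*(-4) = 56)
y = -2 (y = -20 + 18 = -2)
X(a) = -4
X(y)*s = -4*56 = -224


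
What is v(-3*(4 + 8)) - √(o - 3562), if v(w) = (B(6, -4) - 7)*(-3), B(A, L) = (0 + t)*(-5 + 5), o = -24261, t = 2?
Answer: 21 - I*√27823 ≈ 21.0 - 166.8*I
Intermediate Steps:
B(A, L) = 0 (B(A, L) = (0 + 2)*(-5 + 5) = 2*0 = 0)
v(w) = 21 (v(w) = (0 - 7)*(-3) = -7*(-3) = 21)
v(-3*(4 + 8)) - √(o - 3562) = 21 - √(-24261 - 3562) = 21 - √(-27823) = 21 - I*√27823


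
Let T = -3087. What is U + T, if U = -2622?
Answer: -5709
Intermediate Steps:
U + T = -2622 - 3087 = -5709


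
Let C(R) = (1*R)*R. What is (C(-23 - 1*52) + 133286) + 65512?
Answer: 204423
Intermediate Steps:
C(R) = R² (C(R) = R*R = R²)
(C(-23 - 1*52) + 133286) + 65512 = ((-23 - 1*52)² + 133286) + 65512 = ((-23 - 52)² + 133286) + 65512 = ((-75)² + 133286) + 65512 = (5625 + 133286) + 65512 = 138911 + 65512 = 204423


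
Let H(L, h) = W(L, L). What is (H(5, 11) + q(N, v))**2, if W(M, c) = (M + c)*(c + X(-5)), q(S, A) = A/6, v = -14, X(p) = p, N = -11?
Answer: 49/9 ≈ 5.4444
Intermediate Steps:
q(S, A) = A/6 (q(S, A) = A*(1/6) = A/6)
W(M, c) = (-5 + c)*(M + c) (W(M, c) = (M + c)*(c - 5) = (M + c)*(-5 + c) = (-5 + c)*(M + c))
H(L, h) = -10*L + 2*L**2 (H(L, h) = L**2 - 5*L - 5*L + L*L = L**2 - 5*L - 5*L + L**2 = -10*L + 2*L**2)
(H(5, 11) + q(N, v))**2 = (2*5*(-5 + 5) + (1/6)*(-14))**2 = (2*5*0 - 7/3)**2 = (0 - 7/3)**2 = (-7/3)**2 = 49/9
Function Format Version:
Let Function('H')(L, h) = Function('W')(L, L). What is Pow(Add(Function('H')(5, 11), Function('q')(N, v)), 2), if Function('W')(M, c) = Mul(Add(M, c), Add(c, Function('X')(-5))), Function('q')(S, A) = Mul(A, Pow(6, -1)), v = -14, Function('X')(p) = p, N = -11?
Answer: Rational(49, 9) ≈ 5.4444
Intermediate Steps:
Function('q')(S, A) = Mul(Rational(1, 6), A) (Function('q')(S, A) = Mul(A, Rational(1, 6)) = Mul(Rational(1, 6), A))
Function('W')(M, c) = Mul(Add(-5, c), Add(M, c)) (Function('W')(M, c) = Mul(Add(M, c), Add(c, -5)) = Mul(Add(M, c), Add(-5, c)) = Mul(Add(-5, c), Add(M, c)))
Function('H')(L, h) = Add(Mul(-10, L), Mul(2, Pow(L, 2))) (Function('H')(L, h) = Add(Pow(L, 2), Mul(-5, L), Mul(-5, L), Mul(L, L)) = Add(Pow(L, 2), Mul(-5, L), Mul(-5, L), Pow(L, 2)) = Add(Mul(-10, L), Mul(2, Pow(L, 2))))
Pow(Add(Function('H')(5, 11), Function('q')(N, v)), 2) = Pow(Add(Mul(2, 5, Add(-5, 5)), Mul(Rational(1, 6), -14)), 2) = Pow(Add(Mul(2, 5, 0), Rational(-7, 3)), 2) = Pow(Add(0, Rational(-7, 3)), 2) = Pow(Rational(-7, 3), 2) = Rational(49, 9)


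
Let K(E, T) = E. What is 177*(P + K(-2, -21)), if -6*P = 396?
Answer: -12036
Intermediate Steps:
P = -66 (P = -⅙*396 = -66)
177*(P + K(-2, -21)) = 177*(-66 - 2) = 177*(-68) = -12036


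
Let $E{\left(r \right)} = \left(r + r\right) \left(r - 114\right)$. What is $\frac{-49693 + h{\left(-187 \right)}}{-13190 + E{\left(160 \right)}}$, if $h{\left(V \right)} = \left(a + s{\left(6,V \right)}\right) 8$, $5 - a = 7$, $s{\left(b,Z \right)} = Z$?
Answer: $- \frac{10241}{306} \approx -33.467$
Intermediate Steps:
$a = -2$ ($a = 5 - 7 = -2$)
$E{\left(r \right)} = 2 r \left(-114 + r\right)$
$h{\left(V \right)} = -16 + 8 V$ ($h{\left(V \right)} = \left(-2 + V\right) 8 = -16 + 8 V$)
$\frac{-49693 + h{\left(-187 \right)}}{-13190 + E{\left(160 \right)}} = \frac{-49693 + \left(-16 + 8 \left(-187\right)\right)}{-13190 + 2 \cdot 160 \left(-114 + 160\right)} = \frac{-49693 - 1512}{-13190 + 2 \cdot 160 \cdot 46} = \frac{-49693 - 1512}{-13190 + 14720} = - \frac{51205}{1530} = \left(-51205\right) \frac{1}{1530} = - \frac{10241}{306}$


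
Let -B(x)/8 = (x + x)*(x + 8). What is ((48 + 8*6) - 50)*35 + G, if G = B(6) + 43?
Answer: 309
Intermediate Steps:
B(x) = -16*x*(8 + x) (B(x) = -8*(x + x)*(x + 8) = -8*2*x*(8 + x) = -16*x*(8 + x))
G = -1301 (G = -16*6*(8 + 6) + 43 = -16*6*14 + 43 = -1344 + 43 = -1301)
((48 + 8*6) - 50)*35 + G = ((48 + 8*6) - 50)*35 - 1301 = ((48 + 48) - 50)*35 - 1301 = (96 - 50)*35 - 1301 = 46*35 - 1301 = 1610 - 1301 = 309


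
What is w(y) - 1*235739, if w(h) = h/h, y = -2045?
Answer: -235738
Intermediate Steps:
w(h) = 1
w(y) - 1*235739 = 1 - 1*235739 = 1 - 235739 = -235738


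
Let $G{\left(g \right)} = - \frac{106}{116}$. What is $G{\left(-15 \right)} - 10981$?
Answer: $- \frac{636951}{58} \approx -10982.0$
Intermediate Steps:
$G{\left(g \right)} = - \frac{53}{58}$ ($G{\left(g \right)} = \left(-106\right) \frac{1}{116} = - \frac{53}{58}$)
$G{\left(-15 \right)} - 10981 = - \frac{53}{58} - 10981 = - \frac{636951}{58}$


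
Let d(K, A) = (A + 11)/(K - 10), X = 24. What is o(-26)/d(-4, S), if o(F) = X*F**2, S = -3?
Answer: -28392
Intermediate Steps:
d(K, A) = (11 + A)/(-10 + K)
o(F) = 24*F**2
o(-26)/d(-4, S) = (24*(-26)**2)/(((11 - 3)/(-10 - 4))) = (24*676)/((8/(-14))) = 16224/((-1/14*8)) = 16224/(-4/7) = 16224*(-7/4) = -28392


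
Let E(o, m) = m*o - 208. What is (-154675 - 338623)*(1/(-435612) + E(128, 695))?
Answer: -9535804582966727/217806 ≈ -4.3781e+10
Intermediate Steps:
E(o, m) = -208 + m*o
(-154675 - 338623)*(1/(-435612) + E(128, 695)) = (-154675 - 338623)*(1/(-435612) + (-208 + 695*128)) = -493298*(-1/435612 + (-208 + 88960)) = -493298*(-1/435612 + 88752) = -493298*38661436223/435612 = -9535804582966727/217806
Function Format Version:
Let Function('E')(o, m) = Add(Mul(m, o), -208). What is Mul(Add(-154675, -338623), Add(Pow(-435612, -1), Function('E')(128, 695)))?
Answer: Rational(-9535804582966727, 217806) ≈ -4.3781e+10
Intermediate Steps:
Function('E')(o, m) = Add(-208, Mul(m, o))
Mul(Add(-154675, -338623), Add(Pow(-435612, -1), Function('E')(128, 695))) = Mul(Add(-154675, -338623), Add(Pow(-435612, -1), Add(-208, Mul(695, 128)))) = Mul(-493298, Add(Rational(-1, 435612), Add(-208, 88960))) = Mul(-493298, Add(Rational(-1, 435612), 88752)) = Mul(-493298, Rational(38661436223, 435612)) = Rational(-9535804582966727, 217806)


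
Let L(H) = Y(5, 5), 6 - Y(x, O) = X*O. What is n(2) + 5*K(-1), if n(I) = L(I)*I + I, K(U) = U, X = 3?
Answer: -21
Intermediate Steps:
Y(x, O) = 6 - 3*O
L(H) = -9 (L(H) = 6 - 3*5 = 6 - 15 = -9)
n(I) = -8*I (n(I) = -9*I + I = -8*I)
n(2) + 5*K(-1) = -8*2 + 5*(-1) = -16 - 5 = -21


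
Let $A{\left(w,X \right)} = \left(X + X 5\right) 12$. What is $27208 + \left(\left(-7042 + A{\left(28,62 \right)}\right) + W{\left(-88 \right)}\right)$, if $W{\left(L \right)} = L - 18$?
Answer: $24524$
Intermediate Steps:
$W{\left(L \right)} = -18 + L$
$A{\left(w,X \right)} = 72 X$ ($A{\left(w,X \right)} = \left(X + 5 X\right) 12 = 6 X 12 = 72 X$)
$27208 + \left(\left(-7042 + A{\left(28,62 \right)}\right) + W{\left(-88 \right)}\right) = 27208 + \left(\left(-7042 + 72 \cdot 62\right) - 106\right) = 27208 + \left(\left(-7042 + 4464\right) - 106\right) = 27208 - 2684 = 24524$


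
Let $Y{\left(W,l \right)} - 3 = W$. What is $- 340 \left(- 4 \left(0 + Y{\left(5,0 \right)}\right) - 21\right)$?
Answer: $18020$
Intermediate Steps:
$Y{\left(W,l \right)} = 3 + W$
$- 340 \left(- 4 \left(0 + Y{\left(5,0 \right)}\right) - 21\right) = - 340 \left(- 4 \left(0 + \left(3 + 5\right)\right) - 21\right) = - 340 \left(- 4 \left(0 + 8\right) - 21\right) = - 340 \left(\left(-4\right) 8 - 21\right) = - 340 \left(-32 - 21\right) = \left(-340\right) \left(-53\right) = 18020$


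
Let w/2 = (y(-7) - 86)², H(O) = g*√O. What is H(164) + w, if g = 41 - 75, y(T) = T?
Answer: 17298 - 68*√41 ≈ 16863.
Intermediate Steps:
g = -34
H(O) = -34*√O
w = 17298 (w = 2*(-7 - 86)² = 2*(-93)² = 2*8649 = 17298)
H(164) + w = -68*√41 + 17298 = 17298 - 68*√41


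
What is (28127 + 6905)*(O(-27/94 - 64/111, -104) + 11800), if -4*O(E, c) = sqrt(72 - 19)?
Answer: 413377600 - 8758*sqrt(53) ≈ 4.1331e+8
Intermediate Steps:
O(E, c) = -sqrt(53)/4 (O(E, c) = -sqrt(72 - 19)/4 = -sqrt(53)/4)
(28127 + 6905)*(O(-27/94 - 64/111, -104) + 11800) = (28127 + 6905)*(-sqrt(53)/4 + 11800) = 35032*(11800 - sqrt(53)/4) = 413377600 - 8758*sqrt(53)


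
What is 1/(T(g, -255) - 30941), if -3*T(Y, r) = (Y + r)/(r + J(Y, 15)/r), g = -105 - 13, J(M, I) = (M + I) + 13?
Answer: -12987/401837108 ≈ -3.2319e-5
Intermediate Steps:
J(M, I) = 13 + I + M (J(M, I) = (I + M) + 13 = 13 + I + M)
g = -118
T(Y, r) = -(Y + r)/(3*(r + (28 + Y)/r)) (T(Y, r) = -(Y + r)/(3*(r + (13 + 15 + Y)/r)) = -(Y + r)/(3*(r + (28 + Y)/r)))
1/(T(g, -255) - 30941) = 1/(-1*(-255)*(-118 - 255)/(84 + 3*(-118) + 3*(-255)²) - 30941) = 1/(-1*(-255)*(-373)/(84 - 354 + 3*65025) - 30941) = 1/(-1*(-255)*(-373)/(84 - 354 + 195075) - 30941) = 1/(-1*(-255)*(-373)/194805 - 30941) = 1/(-1*(-255)*1/194805*(-373) - 30941) = 1/(-6341/12987 - 30941) = 1/(-401837108/12987) = -12987/401837108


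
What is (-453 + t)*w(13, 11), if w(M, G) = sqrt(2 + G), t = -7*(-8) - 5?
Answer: -402*sqrt(13) ≈ -1449.4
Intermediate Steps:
t = 51 (t = 56 - 5 = 51)
(-453 + t)*w(13, 11) = (-453 + 51)*sqrt(2 + 11) = -402*sqrt(13)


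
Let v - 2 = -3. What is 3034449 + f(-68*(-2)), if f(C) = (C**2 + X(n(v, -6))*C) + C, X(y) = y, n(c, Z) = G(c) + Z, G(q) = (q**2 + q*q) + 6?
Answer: 3053353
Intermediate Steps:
v = -1 (v = 2 - 3 = -1)
G(q) = 6 + 2*q**2 (G(q) = (q**2 + q**2) + 6 = 2*q**2 + 6 = 6 + 2*q**2)
n(c, Z) = 6 + Z + 2*c**2 (n(c, Z) = (6 + 2*c**2) + Z = 6 + Z + 2*c**2)
f(C) = C**2 + 3*C (f(C) = (C**2 + (6 - 6 + 2*(-1)**2)*C) + C = (C**2 + (6 - 6 + 2*1)*C) + C = (C**2 + (6 - 6 + 2)*C) + C = (C**2 + 2*C) + C = C**2 + 3*C)
3034449 + f(-68*(-2)) = 3034449 + (-68*(-2))*(3 - 68*(-2)) = 3034449 + 136*(3 + 136) = 3034449 + 136*139 = 3034449 + 18904 = 3053353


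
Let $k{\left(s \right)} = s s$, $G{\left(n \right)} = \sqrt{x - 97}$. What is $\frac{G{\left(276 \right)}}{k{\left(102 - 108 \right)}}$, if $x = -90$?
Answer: $\frac{i \sqrt{187}}{36} \approx 0.37986 i$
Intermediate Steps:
$G{\left(n \right)} = i \sqrt{187}$ ($G{\left(n \right)} = \sqrt{-90 - 97} = \sqrt{-187} = i \sqrt{187}$)
$k{\left(s \right)} = s^{2}$
$\frac{G{\left(276 \right)}}{k{\left(102 - 108 \right)}} = \frac{i \sqrt{187}}{\left(102 - 108\right)^{2}} = \frac{i \sqrt{187}}{\left(-6\right)^{2}} = \frac{i \sqrt{187}}{36}$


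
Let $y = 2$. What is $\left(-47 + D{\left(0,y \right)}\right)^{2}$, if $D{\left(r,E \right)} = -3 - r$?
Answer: $2500$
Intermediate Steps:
$\left(-47 + D{\left(0,y \right)}\right)^{2} = \left(-47 - 3\right)^{2} = \left(-50\right)^{2} = 2500$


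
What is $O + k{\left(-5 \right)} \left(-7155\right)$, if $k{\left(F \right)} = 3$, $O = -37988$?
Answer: $-59453$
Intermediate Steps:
$O + k{\left(-5 \right)} \left(-7155\right) = -37988 + 3 \left(-7155\right) = -37988 - 21465 = -59453$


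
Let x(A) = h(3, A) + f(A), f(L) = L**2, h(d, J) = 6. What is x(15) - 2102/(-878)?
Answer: 102460/439 ≈ 233.39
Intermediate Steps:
x(A) = 6 + A**2
x(15) - 2102/(-878) = (6 + 15**2) - 2102/(-878) = (6 + 225) - 2102*(-1/878) = 231 + 1051/439 = 102460/439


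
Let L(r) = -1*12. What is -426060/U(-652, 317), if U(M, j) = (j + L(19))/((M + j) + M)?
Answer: 84104244/61 ≈ 1.3788e+6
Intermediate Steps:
L(r) = -12
U(M, j) = (-12 + j)/(j + 2*M) (U(M, j) = (j - 12)/((M + j) + M) = (-12 + j)/(j + 2*M))
-426060/U(-652, 317) = -426060*(317 + 2*(-652))/(-12 + 317) = -426060/(305/(317 - 1304)) = -426060/(305/(-987)) = -426060/((-1/987*305)) = -426060/(-305/987) = -426060*(-987/305) = 84104244/61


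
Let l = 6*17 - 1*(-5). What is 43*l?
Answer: 4601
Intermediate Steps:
l = 107 (l = 102 + 5 = 107)
43*l = 43*107 = 4601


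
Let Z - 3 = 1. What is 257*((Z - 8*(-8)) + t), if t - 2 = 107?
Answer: 45489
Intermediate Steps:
Z = 4 (Z = 3 + 1 = 4)
t = 109 (t = 2 + 107 = 109)
257*((Z - 8*(-8)) + t) = 257*((4 - 8*(-8)) + 109) = 257*((4 + 64) + 109) = 257*(68 + 109) = 257*177 = 45489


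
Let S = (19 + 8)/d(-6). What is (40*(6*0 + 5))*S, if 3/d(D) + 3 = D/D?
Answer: -3600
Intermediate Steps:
d(D) = -3/2 (d(D) = 3/(-3 + D/D) = 3/(-3 + 1) = 3/(-2) = 3*(-1/2) = -3/2)
S = -18 (S = (19 + 8)/(-3/2) = 27*(-2/3) = -18)
(40*(6*0 + 5))*S = (40*(6*0 + 5))*(-18) = (40*(0 + 5))*(-18) = (40*5)*(-18) = 200*(-18) = -3600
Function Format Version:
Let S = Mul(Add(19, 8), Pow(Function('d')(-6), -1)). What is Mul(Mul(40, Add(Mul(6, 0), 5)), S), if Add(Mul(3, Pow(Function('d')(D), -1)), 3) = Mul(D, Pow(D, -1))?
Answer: -3600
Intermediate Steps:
Function('d')(D) = Rational(-3, 2) (Function('d')(D) = Mul(3, Pow(Add(-3, Mul(D, Pow(D, -1))), -1)) = Mul(3, Pow(Add(-3, 1), -1)) = Mul(3, Pow(-2, -1)) = Mul(3, Rational(-1, 2)) = Rational(-3, 2))
S = -18 (S = Mul(Add(19, 8), Pow(Rational(-3, 2), -1)) = Mul(27, Rational(-2, 3)) = -18)
Mul(Mul(40, Add(Mul(6, 0), 5)), S) = Mul(Mul(40, Add(Mul(6, 0), 5)), -18) = Mul(Mul(40, Add(0, 5)), -18) = Mul(Mul(40, 5), -18) = Mul(200, -18) = -3600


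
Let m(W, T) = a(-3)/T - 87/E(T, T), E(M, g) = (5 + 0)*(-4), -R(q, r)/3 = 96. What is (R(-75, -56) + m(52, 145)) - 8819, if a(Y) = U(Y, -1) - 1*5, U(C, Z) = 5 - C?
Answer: -1055905/116 ≈ -9102.6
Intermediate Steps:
R(q, r) = -288 (R(q, r) = -3*96 = -288)
E(M, g) = -20 (E(M, g) = 5*(-4) = -20)
a(Y) = -Y (a(Y) = (5 - Y) - 1*5 = (5 - Y) - 5 = -Y)
m(W, T) = 87/20 + 3/T (m(W, T) = (-1*(-3))/T - 87/(-20) = 3/T - 87*(-1/20) = 3/T + 87/20 = 87/20 + 3/T)
(R(-75, -56) + m(52, 145)) - 8819 = (-288 + (87/20 + 3/145)) - 8819 = (-288 + 507/116) - 8819 = -32901/116 - 8819 = -1055905/116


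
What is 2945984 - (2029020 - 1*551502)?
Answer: 1468466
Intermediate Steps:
2945984 - (2029020 - 1*551502) = 2945984 - (2029020 - 551502) = 2945984 - 1*1477518 = 2945984 - 1477518 = 1468466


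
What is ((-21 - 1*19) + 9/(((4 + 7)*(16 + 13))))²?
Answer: 162588001/101761 ≈ 1597.7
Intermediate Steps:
((-21 - 1*19) + 9/(((4 + 7)*(16 + 13))))² = ((-21 - 19) + 9/((11*29)))² = (-40 + 9/319)² = (-12751/319)² = 162588001/101761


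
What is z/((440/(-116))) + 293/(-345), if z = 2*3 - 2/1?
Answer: -1445/759 ≈ -1.9038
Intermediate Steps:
z = 4 (z = 6 - 2*1 = 6 - 2 = 4)
z/((440/(-116))) + 293/(-345) = 4/((440/(-116))) + 293/(-345) = 4/((440*(-1/116))) + 293*(-1/345) = 4/(-110/29) - 293/345 = 4*(-29/110) - 293/345 = -58/55 - 293/345 = -1445/759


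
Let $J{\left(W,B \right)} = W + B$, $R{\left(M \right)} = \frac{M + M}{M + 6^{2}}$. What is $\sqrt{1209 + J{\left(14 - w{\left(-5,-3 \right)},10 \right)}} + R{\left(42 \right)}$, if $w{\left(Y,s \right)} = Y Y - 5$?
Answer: $\frac{14}{13} + \sqrt{1213} \approx 35.905$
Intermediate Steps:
$w{\left(Y,s \right)} = -5 + Y^{2}$ ($w{\left(Y,s \right)} = Y^{2} - 5 = -5 + Y^{2}$)
$R{\left(M \right)} = \frac{2 M}{36 + M}$ ($R{\left(M \right)} = \frac{2 M}{M + 36} = \frac{2 M}{36 + M}$)
$J{\left(W,B \right)} = B + W$
$\sqrt{1209 + J{\left(14 - w{\left(-5,-3 \right)},10 \right)}} + R{\left(42 \right)} = \sqrt{1209 + \left(10 + \left(14 - \left(-5 + \left(-5\right)^{2}\right)\right)\right)} + 2 \cdot 42 \frac{1}{36 + 42} = \sqrt{1209 + \left(10 + \left(14 - \left(-5 + 25\right)\right)\right)} + 2 \cdot 42 \cdot \frac{1}{78} = \sqrt{1209 + \left(10 + \left(14 - 20\right)\right)} + 2 \cdot 42 \cdot \frac{1}{78} = \sqrt{1209 + \left(10 + \left(14 - 20\right)\right)} + \frac{14}{13} = \sqrt{1209 + \left(10 - 6\right)} + \frac{14}{13} = \sqrt{1209 + 4} + \frac{14}{13} = \sqrt{1213} + \frac{14}{13} = \frac{14}{13} + \sqrt{1213}$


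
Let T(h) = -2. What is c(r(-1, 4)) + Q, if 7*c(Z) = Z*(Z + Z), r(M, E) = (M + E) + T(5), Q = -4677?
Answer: -32737/7 ≈ -4676.7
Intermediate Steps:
r(M, E) = -2 + E + M (r(M, E) = (M + E) - 2 = (E + M) - 2 = -2 + E + M)
c(Z) = 2*Z²/7 (c(Z) = (Z*(Z + Z))/7 = (Z*(2*Z))/7 = (2*Z²)/7 = 2*Z²/7)
c(r(-1, 4)) + Q = 2*(-2 + 4 - 1)²/7 - 4677 = (2/7)*1² - 4677 = (2/7)*1 - 4677 = 2/7 - 4677 = -32737/7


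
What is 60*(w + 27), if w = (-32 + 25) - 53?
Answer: -1980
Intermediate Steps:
w = -60 (w = -7 - 53 = -60)
60*(w + 27) = 60*(-60 + 27) = 60*(-33) = -1980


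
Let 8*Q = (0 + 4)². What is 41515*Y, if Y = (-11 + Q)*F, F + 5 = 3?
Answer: 747270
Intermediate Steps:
F = -2 (F = -5 + 3 = -2)
Q = 2 (Q = (0 + 4)²/8 = (⅛)*4² = (⅛)*16 = 2)
Y = 18 (Y = (-11 + 2)*(-2) = -9*(-2) = 18)
41515*Y = 41515*18 = 747270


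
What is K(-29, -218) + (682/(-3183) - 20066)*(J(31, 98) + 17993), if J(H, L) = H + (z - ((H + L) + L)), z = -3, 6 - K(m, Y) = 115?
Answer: -1136516650387/3183 ≈ -3.5706e+8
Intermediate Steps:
K(m, Y) = -109 (K(m, Y) = 6 - 1*115 = 6 - 115 = -109)
J(H, L) = -3 - 2*L (J(H, L) = H + (-3 - ((H + L) + L)) = H + (-3 - (H + 2*L)) = H + (-3 + (-H - 2*L)) = H + (-3 - H - 2*L) = -3 - 2*L)
K(-29, -218) + (682/(-3183) - 20066)*(J(31, 98) + 17993) = -109 + (682/(-3183) - 20066)*((-3 - 2*98) + 17993) = -109 + (682*(-1/3183) - 20066)*((-3 - 196) + 17993) = -109 + (-682/3183 - 20066)*(-199 + 17993) = -109 - 63870760/3183*17794 = -109 - 1136516303440/3183 = -1136516650387/3183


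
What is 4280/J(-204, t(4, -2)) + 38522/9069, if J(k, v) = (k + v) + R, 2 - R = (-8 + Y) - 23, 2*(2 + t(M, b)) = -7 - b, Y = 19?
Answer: -62645582/3527841 ≈ -17.757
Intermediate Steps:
t(M, b) = -11/2 - b/2 (t(M, b) = -2 + (-7 - b)/2 = -2 + (-7/2 - b/2) = -11/2 - b/2)
R = 14 (R = 2 - ((-8 + 19) - 23) = 2 - (11 - 23) = 2 - 1*(-12) = 2 + 12 = 14)
J(k, v) = 14 + k + v (J(k, v) = (k + v) + 14 = 14 + k + v)
4280/J(-204, t(4, -2)) + 38522/9069 = 4280/(14 - 204 + (-11/2 - ½*(-2))) + 38522/9069 = 4280/(14 - 204 + (-11/2 + 1)) + 38522*(1/9069) = 4280/(14 - 204 - 9/2) + 38522/9069 = 4280/(-389/2) + 38522/9069 = 4280*(-2/389) + 38522/9069 = -8560/389 + 38522/9069 = -62645582/3527841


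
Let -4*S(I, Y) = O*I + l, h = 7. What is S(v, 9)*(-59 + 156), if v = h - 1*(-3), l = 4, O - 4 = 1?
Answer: -2619/2 ≈ -1309.5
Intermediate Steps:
O = 5 (O = 4 + 1 = 5)
v = 10 (v = 7 - 1*(-3) = 7 + 3 = 10)
S(I, Y) = -1 - 5*I/4 (S(I, Y) = -(5*I + 4)/4 = -(4 + 5*I)/4 = -1 - 5*I/4)
S(v, 9)*(-59 + 156) = (-1 - 5/4*10)*(-59 + 156) = (-1 - 25/2)*97 = -27/2*97 = -2619/2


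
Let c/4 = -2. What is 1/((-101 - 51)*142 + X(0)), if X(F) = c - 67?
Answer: -1/21659 ≈ -4.6170e-5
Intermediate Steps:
c = -8 (c = 4*(-2) = -8)
X(F) = -75 (X(F) = -8 - 67 = -75)
1/((-101 - 51)*142 + X(0)) = 1/((-101 - 51)*142 - 75) = 1/(-152*142 - 75) = 1/(-21584 - 75) = 1/(-21659) = -1/21659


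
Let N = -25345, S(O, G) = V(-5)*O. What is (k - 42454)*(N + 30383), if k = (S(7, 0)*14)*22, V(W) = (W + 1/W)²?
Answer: 1995582028/25 ≈ 7.9823e+7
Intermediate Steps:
S(O, G) = 676*O/25 (S(O, G) = ((1 + (-5)²)²/(-5)²)*O = ((1 + 25)²/25)*O = ((1/25)*26²)*O = ((1/25)*676)*O = 676*O/25)
k = 1457456/25 (k = (((676/25)*7)*14)*22 = ((4732/25)*14)*22 = (66248/25)*22 = 1457456/25 ≈ 58298.)
(k - 42454)*(N + 30383) = (1457456/25 - 42454)*(-25345 + 30383) = (396106/25)*5038 = 1995582028/25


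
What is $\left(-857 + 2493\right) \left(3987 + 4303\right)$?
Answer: $13562440$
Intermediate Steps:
$\left(-857 + 2493\right) \left(3987 + 4303\right) = 1636 \cdot 8290 = 13562440$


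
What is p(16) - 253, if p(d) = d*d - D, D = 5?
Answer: -2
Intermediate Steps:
p(d) = -5 + d² (p(d) = d*d - 1*5 = d² - 5 = -5 + d²)
p(16) - 253 = (-5 + 16²) - 253 = (-5 + 256) - 253 = 251 - 253 = -2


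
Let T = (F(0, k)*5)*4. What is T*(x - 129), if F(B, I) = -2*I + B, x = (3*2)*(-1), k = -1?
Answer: -5400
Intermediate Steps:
x = -6 (x = 6*(-1) = -6)
F(B, I) = B - 2*I
T = 40 (T = ((0 - 2*(-1))*5)*4 = ((0 + 2)*5)*4 = (2*5)*4 = 10*4 = 40)
T*(x - 129) = 40*(-6 - 129) = 40*(-135) = -5400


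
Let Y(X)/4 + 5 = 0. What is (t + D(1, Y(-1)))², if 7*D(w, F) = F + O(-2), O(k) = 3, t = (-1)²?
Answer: 100/49 ≈ 2.0408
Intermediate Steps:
t = 1
Y(X) = -20 (Y(X) = -20 + 4*0 = -20 + 0 = -20)
D(w, F) = 3/7 + F/7 (D(w, F) = (F + 3)/7 = (3 + F)/7 = 3/7 + F/7)
(t + D(1, Y(-1)))² = (1 + (3/7 + (⅐)*(-20)))² = (1 + (3/7 - 20/7))² = (1 - 17/7)² = (-10/7)² = 100/49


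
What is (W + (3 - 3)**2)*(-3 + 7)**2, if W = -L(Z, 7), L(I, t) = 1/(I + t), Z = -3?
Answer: -4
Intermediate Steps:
W = -1/4 (W = -1/(-3 + 7) = -1/4 ≈ -0.25000)
(W + (3 - 3)**2)*(-3 + 7)**2 = (-1/4 + (3 - 3)**2)*(-3 + 7)**2 = (-1/4 + 0**2)*4**2 = (-1/4 + 0)*16 = -1/4*16 = -4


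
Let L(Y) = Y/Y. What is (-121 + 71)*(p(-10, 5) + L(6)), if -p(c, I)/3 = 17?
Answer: 2500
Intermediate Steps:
p(c, I) = -51 (p(c, I) = -3*17 = -51)
L(Y) = 1
(-121 + 71)*(p(-10, 5) + L(6)) = (-121 + 71)*(-51 + 1) = -50*(-50) = 2500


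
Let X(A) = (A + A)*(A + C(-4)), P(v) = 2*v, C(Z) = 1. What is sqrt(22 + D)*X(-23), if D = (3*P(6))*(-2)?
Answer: 5060*I*sqrt(2) ≈ 7155.9*I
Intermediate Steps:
X(A) = 2*A*(1 + A) (X(A) = (A + A)*(A + 1) = (2*A)*(1 + A) = 2*A*(1 + A))
D = -72 (D = (3*(2*6))*(-2) = (3*12)*(-2) = 36*(-2) = -72)
sqrt(22 + D)*X(-23) = sqrt(22 - 72)*(2*(-23)*(1 - 23)) = sqrt(-50)*(2*(-23)*(-22)) = (5*I*sqrt(2))*1012 = 5060*I*sqrt(2)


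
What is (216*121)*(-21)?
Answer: -548856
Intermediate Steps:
(216*121)*(-21) = 26136*(-21) = -548856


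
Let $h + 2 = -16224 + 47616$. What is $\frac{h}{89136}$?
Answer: $\frac{15695}{44568} \approx 0.35216$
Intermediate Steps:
$h = 31390$ ($h = -2 + \left(-16224 + 47616\right) = -2 + 31392 = 31390$)
$\frac{h}{89136} = \frac{31390}{89136} = 31390 \cdot \frac{1}{89136} = \frac{15695}{44568}$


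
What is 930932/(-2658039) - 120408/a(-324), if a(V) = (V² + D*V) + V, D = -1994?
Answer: -28302979438/55428087267 ≈ -0.51062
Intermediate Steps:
a(V) = V² - 1993*V (a(V) = (V² - 1994*V) + V = V² - 1993*V)
930932/(-2658039) - 120408/a(-324) = 930932/(-2658039) - 120408*(-1/(324*(-1993 - 324))) = 930932*(-1/2658039) - 120408/((-324*(-2317))) = -930932/2658039 - 120408/750708 = -930932/2658039 - 120408*1/750708 = -930932/2658039 - 10034/62559 = -28302979438/55428087267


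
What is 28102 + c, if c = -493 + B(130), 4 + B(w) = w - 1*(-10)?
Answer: 27745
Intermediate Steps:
B(w) = 6 + w (B(w) = -4 + (w - 1*(-10)) = -4 + (w + 10) = -4 + (10 + w) = 6 + w)
c = -357 (c = -493 + (6 + 130) = -493 + 136 = -357)
28102 + c = 28102 - 357 = 27745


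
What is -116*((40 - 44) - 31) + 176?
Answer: 4236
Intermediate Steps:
-116*((40 - 44) - 31) + 176 = -116*(-4 - 31) + 176 = -116*(-35) + 176 = 4060 + 176 = 4236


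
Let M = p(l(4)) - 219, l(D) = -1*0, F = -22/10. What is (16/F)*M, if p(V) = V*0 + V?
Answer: 17520/11 ≈ 1592.7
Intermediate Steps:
F = -11/5 (F = -22*⅒ = -11/5 ≈ -2.2000)
l(D) = 0
p(V) = V (p(V) = 0 + V = V)
M = -219 (M = 0 - 219 = -219)
(16/F)*M = (16/(-11/5))*(-219) = (16*(-5/11))*(-219) = -80/11*(-219) = 17520/11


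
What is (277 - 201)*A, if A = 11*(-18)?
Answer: -15048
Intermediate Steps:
A = -198
(277 - 201)*A = (277 - 201)*(-198) = 76*(-198) = -15048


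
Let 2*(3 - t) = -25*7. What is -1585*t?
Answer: -286885/2 ≈ -1.4344e+5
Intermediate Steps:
t = 181/2 (t = 3 - (-25)*7/2 = 3 - ½*(-175) = 3 + 175/2 = 181/2 ≈ 90.500)
-1585*t = -1585*181/2 = -286885/2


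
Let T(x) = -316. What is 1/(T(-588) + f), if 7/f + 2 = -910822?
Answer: -910824/287820391 ≈ -0.0031646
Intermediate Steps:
f = -7/910824 (f = 7/(-2 - 910822) = 7/(-910824) = 7*(-1/910824) = -7/910824 ≈ -7.6853e-6)
1/(T(-588) + f) = 1/(-316 - 7/910824) = 1/(-287820391/910824) = -910824/287820391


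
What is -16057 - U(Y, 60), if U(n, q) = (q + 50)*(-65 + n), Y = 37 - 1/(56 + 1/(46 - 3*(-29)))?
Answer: -96651043/7449 ≈ -12975.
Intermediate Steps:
Y = 275480/7449 (Y = 37 - 1/(56 + 1/(46 + 87)) = 37 - 1/(56 + 1/133) = 37 - 1/7449/133 = 37 - 1*133/7449 = 37 - 133/7449 = 275480/7449 ≈ 36.982)
U(n, q) = (-65 + n)*(50 + q) (U(n, q) = (50 + q)*(-65 + n) = (-65 + n)*(50 + q))
-16057 - U(Y, 60) = -16057 - (-3250 - 65*60 + 50*(275480/7449) + (275480/7449)*60) = -16057 - (-3250 - 3900 + 13774000/7449 + 5509600/2483) = -16057 - 1*(-22957550/7449) = -16057 + 22957550/7449 = -96651043/7449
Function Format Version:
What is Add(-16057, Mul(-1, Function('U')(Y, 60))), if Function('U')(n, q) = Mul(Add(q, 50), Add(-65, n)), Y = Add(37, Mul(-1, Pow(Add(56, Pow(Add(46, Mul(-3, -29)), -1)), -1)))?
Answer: Rational(-96651043, 7449) ≈ -12975.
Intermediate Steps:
Y = Rational(275480, 7449) (Y = Add(37, Mul(-1, Pow(Add(56, Pow(Add(46, 87), -1)), -1))) = Add(37, Mul(-1, Pow(Add(56, Pow(133, -1)), -1))) = Add(37, Mul(-1, Pow(Add(56, Rational(1, 133)), -1))) = Add(37, Mul(-1, Pow(Rational(7449, 133), -1))) = Add(37, Mul(-1, Rational(133, 7449))) = Add(37, Rational(-133, 7449)) = Rational(275480, 7449) ≈ 36.982)
Function('U')(n, q) = Mul(Add(-65, n), Add(50, q)) (Function('U')(n, q) = Mul(Add(50, q), Add(-65, n)) = Mul(Add(-65, n), Add(50, q)))
Add(-16057, Mul(-1, Function('U')(Y, 60))) = Add(-16057, Mul(-1, Add(-3250, Mul(-65, 60), Mul(50, Rational(275480, 7449)), Mul(Rational(275480, 7449), 60)))) = Add(-16057, Mul(-1, Add(-3250, -3900, Rational(13774000, 7449), Rational(5509600, 2483)))) = Add(-16057, Mul(-1, Rational(-22957550, 7449))) = Add(-16057, Rational(22957550, 7449)) = Rational(-96651043, 7449)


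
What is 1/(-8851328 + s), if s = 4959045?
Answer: -1/3892283 ≈ -2.5692e-7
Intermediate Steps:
1/(-8851328 + s) = 1/(-8851328 + 4959045) = 1/(-3892283) = -1/3892283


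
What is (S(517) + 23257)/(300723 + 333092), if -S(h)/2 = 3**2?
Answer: 23239/633815 ≈ 0.036665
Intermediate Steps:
S(h) = -18 (S(h) = -2*3**2 = -2*9 = -18)
(S(517) + 23257)/(300723 + 333092) = (-18 + 23257)/(300723 + 333092) = 23239/633815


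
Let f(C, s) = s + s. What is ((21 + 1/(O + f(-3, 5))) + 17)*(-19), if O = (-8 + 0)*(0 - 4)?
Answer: -30343/42 ≈ -722.45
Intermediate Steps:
f(C, s) = 2*s
O = 32 (O = -8*(-4) = 32)
((21 + 1/(O + f(-3, 5))) + 17)*(-19) = ((21 + 1/(32 + 2*5)) + 17)*(-19) = ((21 + 1/(32 + 10)) + 17)*(-19) = ((21 + 1/42) + 17)*(-19) = (883/42 + 17)*(-19) = (1597/42)*(-19) = -30343/42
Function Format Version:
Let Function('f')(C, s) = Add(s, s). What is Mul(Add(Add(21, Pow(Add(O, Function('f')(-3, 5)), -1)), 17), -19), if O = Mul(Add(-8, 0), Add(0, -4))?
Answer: Rational(-30343, 42) ≈ -722.45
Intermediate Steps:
Function('f')(C, s) = Mul(2, s)
O = 32 (O = Mul(-8, -4) = 32)
Mul(Add(Add(21, Pow(Add(O, Function('f')(-3, 5)), -1)), 17), -19) = Mul(Add(Add(21, Pow(Add(32, Mul(2, 5)), -1)), 17), -19) = Mul(Add(Add(21, Pow(Add(32, 10), -1)), 17), -19) = Mul(Add(Add(21, Pow(42, -1)), 17), -19) = Mul(Add(Add(21, Rational(1, 42)), 17), -19) = Mul(Add(Rational(883, 42), 17), -19) = Mul(Rational(1597, 42), -19) = Rational(-30343, 42)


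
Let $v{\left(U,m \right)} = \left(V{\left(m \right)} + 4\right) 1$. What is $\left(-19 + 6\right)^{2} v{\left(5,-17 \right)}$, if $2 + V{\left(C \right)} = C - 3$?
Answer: $-3042$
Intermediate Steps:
$V{\left(C \right)} = -5 + C$ ($V{\left(C \right)} = -2 + \left(C - 3\right) = -2 + \left(-3 + C\right) = -5 + C$)
$v{\left(U,m \right)} = -1 + m$ ($v{\left(U,m \right)} = \left(\left(-5 + m\right) + 4\right) 1 = \left(-1 + m\right) 1 = -1 + m$)
$\left(-19 + 6\right)^{2} v{\left(5,-17 \right)} = \left(-19 + 6\right)^{2} \left(-1 - 17\right) = \left(-13\right)^{2} \left(-18\right) = 169 \left(-18\right) = -3042$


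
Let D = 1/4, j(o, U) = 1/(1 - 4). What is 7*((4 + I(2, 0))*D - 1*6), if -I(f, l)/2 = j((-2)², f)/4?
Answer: -833/24 ≈ -34.708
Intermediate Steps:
j(o, U) = -⅓ (j(o, U) = 1/(-3) = -⅓)
I(f, l) = ⅙ (I(f, l) = -(-2)/(3*4) = -2*(-1/12) = ⅙)
D = ¼ (D = 1*(¼) = ¼ ≈ 0.25000)
7*((4 + I(2, 0))*D - 1*6) = 7*((4 + ⅙)*(¼) - 1*6) = 7*((25/6)*(¼) - 6) = 7*(25/24 - 6) = 7*(-119/24) = -833/24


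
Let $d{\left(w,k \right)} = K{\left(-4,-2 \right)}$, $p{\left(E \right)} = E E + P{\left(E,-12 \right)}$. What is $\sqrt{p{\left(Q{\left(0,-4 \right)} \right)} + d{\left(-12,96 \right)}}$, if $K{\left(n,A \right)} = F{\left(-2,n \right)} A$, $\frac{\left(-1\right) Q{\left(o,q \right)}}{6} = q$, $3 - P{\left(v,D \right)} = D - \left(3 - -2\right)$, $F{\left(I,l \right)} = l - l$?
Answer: $2 \sqrt{149} \approx 24.413$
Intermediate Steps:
$F{\left(I,l \right)} = 0$
$P{\left(v,D \right)} = 8 - D$ ($P{\left(v,D \right)} = 3 - \left(D - \left(3 - -2\right)\right) = 3 - \left(D - \left(3 + 2\right)\right) = 3 - \left(D - 5\right) = 3 - \left(-5 + D\right) = 8 - D$)
$Q{\left(o,q \right)} = - 6 q$
$p{\left(E \right)} = 20 + E^{2}$ ($p{\left(E \right)} = E E + \left(8 - -12\right) = E^{2} + \left(8 + 12\right) = E^{2} + 20 = 20 + E^{2}$)
$K{\left(n,A \right)} = 0$ ($K{\left(n,A \right)} = 0 A = 0$)
$d{\left(w,k \right)} = 0$
$\sqrt{p{\left(Q{\left(0,-4 \right)} \right)} + d{\left(-12,96 \right)}} = \sqrt{\left(20 + \left(\left(-6\right) \left(-4\right)\right)^{2}\right) + 0} = \sqrt{\left(20 + 24^{2}\right) + 0} = \sqrt{\left(20 + 576\right) + 0} = \sqrt{596 + 0} = \sqrt{596} = 2 \sqrt{149}$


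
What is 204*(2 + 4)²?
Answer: 7344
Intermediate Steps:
204*(2 + 4)² = 204*6² = 204*36 = 7344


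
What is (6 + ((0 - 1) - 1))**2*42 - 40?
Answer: 632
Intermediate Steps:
(6 + ((0 - 1) - 1))**2*42 - 40 = (6 + (-1 - 1))**2*42 - 40 = (6 - 2)**2*42 - 40 = 4**2*42 - 40 = 16*42 - 40 = 672 - 40 = 632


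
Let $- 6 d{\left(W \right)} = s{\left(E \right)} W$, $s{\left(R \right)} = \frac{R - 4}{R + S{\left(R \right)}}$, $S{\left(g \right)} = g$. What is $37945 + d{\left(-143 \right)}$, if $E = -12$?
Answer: $\frac{341648}{9} \approx 37961.0$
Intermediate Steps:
$s{\left(R \right)} = \frac{-4 + R}{2 R}$ ($s{\left(R \right)} = \frac{R - 4}{R + R} = \frac{-4 + R}{2 R}$)
$d{\left(W \right)} = - \frac{W}{9}$ ($d{\left(W \right)} = - \frac{\frac{-4 - 12}{2 \left(-12\right)} W}{6} = - \frac{\frac{1}{2} \left(- \frac{1}{12}\right) \left(-16\right) W}{6} = - \frac{\frac{2}{3} W}{6} = - \frac{W}{9}$)
$37945 + d{\left(-143 \right)} = 37945 - - \frac{143}{9} = 37945 + \frac{143}{9} = \frac{341648}{9}$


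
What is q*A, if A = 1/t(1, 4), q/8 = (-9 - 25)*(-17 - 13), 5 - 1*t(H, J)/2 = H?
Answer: 1020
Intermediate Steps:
t(H, J) = 10 - 2*H
q = 8160 (q = 8*((-9 - 25)*(-17 - 13)) = 8*(-34*(-30)) = 8*1020 = 8160)
A = ⅛ (A = 1/(10 - 2*1) = 1/(10 - 2) = 1/8 = ⅛ ≈ 0.12500)
q*A = 8160*(⅛) = 1020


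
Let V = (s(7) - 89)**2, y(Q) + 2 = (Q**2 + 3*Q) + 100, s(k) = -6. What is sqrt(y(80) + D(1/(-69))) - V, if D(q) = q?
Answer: -9025 + sqrt(32079549)/69 ≈ -8942.9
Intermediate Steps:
y(Q) = 98 + Q**2 + 3*Q (y(Q) = -2 + ((Q**2 + 3*Q) + 100) = -2 + (100 + Q**2 + 3*Q) = 98 + Q**2 + 3*Q)
V = 9025 (V = (-6 - 89)**2 = (-95)**2 = 9025)
sqrt(y(80) + D(1/(-69))) - V = sqrt((98 + 80**2 + 3*80) + 1/(-69)) - 1*9025 = sqrt((98 + 6400 + 240) - 1/69) - 9025 = sqrt(6738 - 1/69) - 9025 = sqrt(464921/69) - 9025 = sqrt(32079549)/69 - 9025 = -9025 + sqrt(32079549)/69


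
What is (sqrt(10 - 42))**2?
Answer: -32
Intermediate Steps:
(sqrt(10 - 42))**2 = (sqrt(-32))**2 = (4*I*sqrt(2))**2 = -32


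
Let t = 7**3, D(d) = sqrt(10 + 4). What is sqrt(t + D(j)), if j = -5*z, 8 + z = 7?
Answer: sqrt(343 + sqrt(14)) ≈ 18.621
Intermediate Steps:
z = -1 (z = -8 + 7 = -1)
j = 5 (j = -5*(-1) = 5)
D(d) = sqrt(14)
t = 343
sqrt(t + D(j)) = sqrt(343 + sqrt(14))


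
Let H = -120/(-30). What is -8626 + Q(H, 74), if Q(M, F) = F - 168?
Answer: -8720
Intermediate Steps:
H = 4 (H = -120*(-1/30) = 4)
Q(M, F) = -168 + F
-8626 + Q(H, 74) = -8626 + (-168 + 74) = -8626 - 94 = -8720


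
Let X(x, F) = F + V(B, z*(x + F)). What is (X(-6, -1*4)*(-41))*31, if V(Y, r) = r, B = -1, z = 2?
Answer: 30504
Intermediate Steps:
X(x, F) = 2*x + 3*F (X(x, F) = F + 2*(x + F) = F + 2*(F + x) = F + (2*F + 2*x) = 2*x + 3*F)
(X(-6, -1*4)*(-41))*31 = ((2*(-6) + 3*(-1*4))*(-41))*31 = ((-12 + 3*(-4))*(-41))*31 = ((-12 - 12)*(-41))*31 = -24*(-41)*31 = 984*31 = 30504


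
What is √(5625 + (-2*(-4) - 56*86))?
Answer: √817 ≈ 28.583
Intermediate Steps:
√(5625 + (-2*(-4) - 56*86)) = √(5625 + (8 - 4816)) = √(5625 - 4808) = √817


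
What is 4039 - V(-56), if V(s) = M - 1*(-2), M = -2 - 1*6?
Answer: 4045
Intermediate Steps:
M = -8 (M = -2 - 6 = -8)
V(s) = -6 (V(s) = -8 - 1*(-2) = -8 + 2 = -6)
4039 - V(-56) = 4039 - 1*(-6) = 4039 + 6 = 4045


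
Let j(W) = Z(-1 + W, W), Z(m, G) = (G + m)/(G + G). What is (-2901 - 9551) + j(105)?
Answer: -2614711/210 ≈ -12451.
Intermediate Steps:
Z(m, G) = (G + m)/(2*G) (Z(m, G) = (G + m)/((2*G)) = (G + m)*(1/(2*G)) = (G + m)/(2*G))
j(W) = (-1 + 2*W)/(2*W) (j(W) = (W + (-1 + W))/(2*W) = (-1 + 2*W)/(2*W))
(-2901 - 9551) + j(105) = (-2901 - 9551) + (-1/2 + 105)/105 = -12452 + (1/105)*(209/2) = -12452 + 209/210 = -2614711/210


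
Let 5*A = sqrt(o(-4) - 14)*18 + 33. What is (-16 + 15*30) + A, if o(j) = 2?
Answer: 2203/5 + 36*I*sqrt(3)/5 ≈ 440.6 + 12.471*I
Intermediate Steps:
A = 33/5 + 36*I*sqrt(3)/5 (A = (sqrt(2 - 14)*18 + 33)/5 = (sqrt(-12)*18 + 33)/5 = ((2*I*sqrt(3))*18 + 33)/5 = (36*I*sqrt(3) + 33)/5 = (33 + 36*I*sqrt(3))/5 = 33/5 + 36*I*sqrt(3)/5 ≈ 6.6 + 12.471*I)
(-16 + 15*30) + A = (-16 + 15*30) + (33/5 + 36*I*sqrt(3)/5) = (-16 + 450) + (33/5 + 36*I*sqrt(3)/5) = 434 + (33/5 + 36*I*sqrt(3)/5) = 2203/5 + 36*I*sqrt(3)/5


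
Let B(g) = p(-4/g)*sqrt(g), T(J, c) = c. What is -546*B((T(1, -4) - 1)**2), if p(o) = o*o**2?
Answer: 34944/3125 ≈ 11.182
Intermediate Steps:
p(o) = o**3
B(g) = -64/g**(5/2) (B(g) = (-4/g)**3*sqrt(g) = (-64/g**3)*sqrt(g) = -64/g**(5/2))
-546*B((T(1, -4) - 1)**2) = -(-34944)/((-4 - 1)**2)**(5/2) = -(-34944)/((-5)**2)**(5/2) = -(-34944)/25**(5/2) = -(-34944)/3125 = -546*(-64/3125) = 34944/3125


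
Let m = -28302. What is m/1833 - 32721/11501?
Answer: -128492965/7027111 ≈ -18.285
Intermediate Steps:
m/1833 - 32721/11501 = -28302/1833 - 32721/11501 = -28302*1/1833 - 32721*1/11501 = -9434/611 - 32721/11501 = -128492965/7027111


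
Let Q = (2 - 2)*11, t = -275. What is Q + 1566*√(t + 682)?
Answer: 1566*√407 ≈ 31593.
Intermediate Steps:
Q = 0 (Q = 0*11 = 0)
Q + 1566*√(t + 682) = 0 + 1566*√(-275 + 682) = 0 + 1566*√407 = 1566*√407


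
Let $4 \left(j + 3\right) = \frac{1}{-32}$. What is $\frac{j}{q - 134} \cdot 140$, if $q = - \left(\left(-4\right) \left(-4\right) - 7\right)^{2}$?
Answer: $\frac{2695}{1376} \approx 1.9586$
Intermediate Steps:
$q = -81$ ($q = - \left(16 - 7\right)^{2} = - 9^{2} = \left(-1\right) 81 = -81$)
$j = - \frac{385}{128}$ ($j = -3 + \frac{1}{4 \left(-32\right)} = -3 + \frac{1}{4} \left(- \frac{1}{32}\right) = -3 - \frac{1}{128} = - \frac{385}{128} \approx -3.0078$)
$\frac{j}{q - 134} \cdot 140 = \frac{1}{-81 - 134} \left(- \frac{385}{128}\right) 140 = \frac{1}{-215} \left(- \frac{385}{128}\right) 140 = \left(- \frac{1}{215}\right) \left(- \frac{385}{128}\right) 140 = \frac{77}{5504} \cdot 140 = \frac{2695}{1376}$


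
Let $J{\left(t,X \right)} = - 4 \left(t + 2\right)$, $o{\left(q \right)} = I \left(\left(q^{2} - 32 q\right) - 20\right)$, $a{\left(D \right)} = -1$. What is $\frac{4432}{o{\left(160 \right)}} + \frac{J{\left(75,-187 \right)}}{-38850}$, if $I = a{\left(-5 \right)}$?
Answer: $- \frac{65826}{315425} \approx -0.20869$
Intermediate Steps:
$I = -1$
$o{\left(q \right)} = 20 - q^{2} + 32 q$ ($o{\left(q \right)} = - (\left(q^{2} - 32 q\right) - 20) = - (-20 + q^{2} - 32 q) = 20 - q^{2} + 32 q$)
$J{\left(t,X \right)} = -8 - 4 t$ ($J{\left(t,X \right)} = - 4 \left(2 + t\right) = -8 - 4 t$)
$\frac{4432}{o{\left(160 \right)}} + \frac{J{\left(75,-187 \right)}}{-38850} = \frac{4432}{20 - 160^{2} + 32 \cdot 160} + \frac{-8 - 300}{-38850} = \frac{4432}{20 - 25600 + 5120} + \left(-8 - 300\right) \left(- \frac{1}{38850}\right) = \frac{4432}{20 - 25600 + 5120} - - \frac{22}{2775} = \frac{4432}{-20460} + \frac{22}{2775} = 4432 \left(- \frac{1}{20460}\right) + \frac{22}{2775} = - \frac{1108}{5115} + \frac{22}{2775} = - \frac{65826}{315425}$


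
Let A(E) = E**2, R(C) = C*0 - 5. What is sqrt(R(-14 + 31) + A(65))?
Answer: 2*sqrt(1055) ≈ 64.962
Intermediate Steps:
R(C) = -5 (R(C) = 0 - 5 = -5)
sqrt(R(-14 + 31) + A(65)) = sqrt(-5 + 65**2) = sqrt(-5 + 4225) = sqrt(4220) = 2*sqrt(1055)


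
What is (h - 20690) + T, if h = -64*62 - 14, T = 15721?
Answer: -8951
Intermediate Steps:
h = -3982 (h = -3968 - 14 = -3982)
(h - 20690) + T = (-3982 - 20690) + 15721 = -24672 + 15721 = -8951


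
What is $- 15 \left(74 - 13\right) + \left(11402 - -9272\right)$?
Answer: $19759$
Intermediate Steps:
$- 15 \left(74 - 13\right) + \left(11402 - -9272\right) = \left(-15\right) 61 + \left(11402 + 9272\right) = -915 + 20674 = 19759$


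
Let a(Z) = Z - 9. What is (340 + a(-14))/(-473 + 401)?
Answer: -317/72 ≈ -4.4028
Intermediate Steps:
a(Z) = -9 + Z
(340 + a(-14))/(-473 + 401) = (340 + (-9 - 14))/(-473 + 401) = (340 - 23)/(-72) = 317*(-1/72) = -317/72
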